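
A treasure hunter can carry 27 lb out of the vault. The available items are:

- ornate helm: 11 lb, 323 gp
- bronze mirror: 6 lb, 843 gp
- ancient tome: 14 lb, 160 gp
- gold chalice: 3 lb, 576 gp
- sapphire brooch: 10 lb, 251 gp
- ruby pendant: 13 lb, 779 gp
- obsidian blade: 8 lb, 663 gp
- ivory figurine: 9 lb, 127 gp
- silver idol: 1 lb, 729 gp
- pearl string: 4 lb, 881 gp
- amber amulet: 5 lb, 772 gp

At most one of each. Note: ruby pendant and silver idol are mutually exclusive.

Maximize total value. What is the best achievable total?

4464

By value per lb: silver idol 729.00, pearl string 220.25, gold chalice 192.00, amber amulet 154.40 lead.
Taking bronze mirror + gold chalice + obsidian blade + silver idol + pearl string + amber amulet: 27 lb used, 4464 in value.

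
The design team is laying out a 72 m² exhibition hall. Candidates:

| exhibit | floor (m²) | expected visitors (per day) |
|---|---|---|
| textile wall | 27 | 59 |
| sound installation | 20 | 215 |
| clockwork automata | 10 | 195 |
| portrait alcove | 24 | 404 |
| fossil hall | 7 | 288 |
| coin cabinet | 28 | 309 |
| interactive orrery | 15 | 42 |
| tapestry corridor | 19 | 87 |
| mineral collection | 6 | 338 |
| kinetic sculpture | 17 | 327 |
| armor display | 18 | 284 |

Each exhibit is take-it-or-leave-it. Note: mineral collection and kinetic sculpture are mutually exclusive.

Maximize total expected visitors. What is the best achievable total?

Taking clockwork automata + portrait alcove + fossil hall + mineral collection + armor display: 65 m² used, 1509 in expected visitors.

1509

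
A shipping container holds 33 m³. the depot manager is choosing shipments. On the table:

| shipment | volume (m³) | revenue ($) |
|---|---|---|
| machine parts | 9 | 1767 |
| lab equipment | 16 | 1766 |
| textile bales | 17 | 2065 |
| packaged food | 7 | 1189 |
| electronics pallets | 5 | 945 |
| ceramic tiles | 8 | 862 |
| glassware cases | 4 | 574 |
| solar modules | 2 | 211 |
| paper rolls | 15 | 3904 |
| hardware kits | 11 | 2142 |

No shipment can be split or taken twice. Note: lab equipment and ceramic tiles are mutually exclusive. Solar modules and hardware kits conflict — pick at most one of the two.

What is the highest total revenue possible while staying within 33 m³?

7235

By revenue per m³: paper rolls 260.27, machine parts 196.33, hardware kits 194.73 lead.
Greedy by ratio would take machine parts + electronics pallets + glassware cases + paper rolls: 33 m³ used, total 7190.
But packaged food + paper rolls + hardware kits fits in 33 m³ and reaches 7235.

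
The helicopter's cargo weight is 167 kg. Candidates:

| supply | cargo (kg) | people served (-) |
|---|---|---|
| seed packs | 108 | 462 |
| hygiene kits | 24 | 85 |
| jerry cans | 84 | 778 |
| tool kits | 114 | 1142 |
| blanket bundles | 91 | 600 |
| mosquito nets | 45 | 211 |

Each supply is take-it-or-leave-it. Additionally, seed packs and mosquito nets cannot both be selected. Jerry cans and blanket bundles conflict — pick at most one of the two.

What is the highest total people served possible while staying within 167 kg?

1353

By people served per kg: tool kits 10.02, jerry cans 9.26, blanket bundles 6.59 lead.
Best packing: tool kits + mosquito nets — 159 kg, 1353 total.
That's the maximum — no feasible swap from here does better than 1353.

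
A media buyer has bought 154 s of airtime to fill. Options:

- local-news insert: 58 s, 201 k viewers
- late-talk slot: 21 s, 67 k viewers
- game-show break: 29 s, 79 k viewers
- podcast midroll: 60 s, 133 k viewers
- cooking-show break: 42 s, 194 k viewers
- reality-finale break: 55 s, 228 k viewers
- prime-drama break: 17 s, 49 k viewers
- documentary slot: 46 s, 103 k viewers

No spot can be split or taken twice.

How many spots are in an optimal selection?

4

Best achievable expected reach is 568.
For example late-talk slot + game-show break + cooking-show break + reality-finale break achieves it, using 147 s.
All optima have 4 spots.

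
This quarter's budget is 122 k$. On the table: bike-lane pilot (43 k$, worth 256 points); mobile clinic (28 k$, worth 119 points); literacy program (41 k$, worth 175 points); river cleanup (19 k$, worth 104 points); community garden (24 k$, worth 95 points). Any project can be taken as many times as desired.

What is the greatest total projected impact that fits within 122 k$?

672

Taking the top-ratio projects first gives 2×bike-lane pilot + river cleanup for 616 (105 k$).
Dropping bike-lane pilot frees 43 k$; slotting in 3×river cleanup (57 k$) lifts the total to 672 at 119 k$.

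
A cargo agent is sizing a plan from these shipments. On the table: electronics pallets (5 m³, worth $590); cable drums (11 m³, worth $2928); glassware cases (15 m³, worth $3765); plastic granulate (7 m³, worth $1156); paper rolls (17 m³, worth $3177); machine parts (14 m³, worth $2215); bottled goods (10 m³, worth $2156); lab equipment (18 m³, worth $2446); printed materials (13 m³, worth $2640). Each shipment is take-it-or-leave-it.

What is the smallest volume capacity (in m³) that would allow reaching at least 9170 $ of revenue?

39

Look for the lowest-volume combination reaching 9170.
cable drums + glassware cases + printed materials: 9333 revenue at 39 m³.
Below 39 m³ the best achievable stays under 9170.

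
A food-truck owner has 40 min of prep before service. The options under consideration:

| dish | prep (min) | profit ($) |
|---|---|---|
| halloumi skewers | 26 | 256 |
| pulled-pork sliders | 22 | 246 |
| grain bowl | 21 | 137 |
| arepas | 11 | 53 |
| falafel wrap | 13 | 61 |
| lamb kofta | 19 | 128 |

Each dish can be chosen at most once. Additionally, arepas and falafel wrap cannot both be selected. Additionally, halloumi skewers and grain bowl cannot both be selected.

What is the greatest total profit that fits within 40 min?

317

A density-first pass picks pulled-pork sliders + arepas — 299 at 33 min.
Dropping pulled-pork sliders and arepas frees 33 min; slotting in halloumi skewers + falafel wrap (39 min) lifts the total to 317 at 39 min.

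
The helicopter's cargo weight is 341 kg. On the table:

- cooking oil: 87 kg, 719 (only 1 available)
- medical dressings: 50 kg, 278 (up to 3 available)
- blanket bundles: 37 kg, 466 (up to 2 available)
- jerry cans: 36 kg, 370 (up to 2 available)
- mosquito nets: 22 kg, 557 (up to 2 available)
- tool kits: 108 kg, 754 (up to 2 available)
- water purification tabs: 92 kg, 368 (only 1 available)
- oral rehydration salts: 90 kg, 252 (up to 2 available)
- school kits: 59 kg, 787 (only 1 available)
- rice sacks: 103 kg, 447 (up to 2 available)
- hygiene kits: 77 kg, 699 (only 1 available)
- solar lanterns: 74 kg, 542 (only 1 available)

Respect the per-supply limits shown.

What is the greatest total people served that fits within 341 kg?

4292

A density-first pass picks 2×blanket bundles + 2×jerry cans + 2×mosquito nets + school kits + hygiene kits — 4272 at 326 kg.
Replace hygiene kits with cooking oil: the trade gains 20 net, giving 4292 at 336 kg.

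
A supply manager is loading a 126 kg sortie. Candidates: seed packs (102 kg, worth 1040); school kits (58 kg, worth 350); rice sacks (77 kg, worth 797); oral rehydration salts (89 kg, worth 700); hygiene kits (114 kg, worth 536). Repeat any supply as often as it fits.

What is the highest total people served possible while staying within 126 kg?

Ranking by ratio (people served/kg): rice sacks 10.35, seed packs 10.20, oral rehydration salts 7.87, school kits 6.03.
Filling by ratio: rice sacks for 797, with 49 kg left unused.
Replace rice sacks with seed packs: the trade gains 243 net, giving 1040 at 102 kg.
That's the maximum — no swap from here does better than 1040.

1040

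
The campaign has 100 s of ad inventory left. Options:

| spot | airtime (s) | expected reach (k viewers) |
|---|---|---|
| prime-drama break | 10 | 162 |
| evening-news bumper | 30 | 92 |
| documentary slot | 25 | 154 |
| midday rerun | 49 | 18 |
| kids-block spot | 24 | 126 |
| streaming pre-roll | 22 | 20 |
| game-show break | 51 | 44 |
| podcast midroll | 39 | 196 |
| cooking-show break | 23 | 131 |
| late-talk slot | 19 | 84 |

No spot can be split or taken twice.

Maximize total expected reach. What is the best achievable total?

643

Filling by ratio: prime-drama break + documentary slot + kids-block spot + cooking-show break for 573, with 18 s left unused.
Dropping kids-block spot frees 24 s; slotting in podcast midroll (39 s) lifts the total to 643 at 97 s.
Nothing else within 100 s beats 643.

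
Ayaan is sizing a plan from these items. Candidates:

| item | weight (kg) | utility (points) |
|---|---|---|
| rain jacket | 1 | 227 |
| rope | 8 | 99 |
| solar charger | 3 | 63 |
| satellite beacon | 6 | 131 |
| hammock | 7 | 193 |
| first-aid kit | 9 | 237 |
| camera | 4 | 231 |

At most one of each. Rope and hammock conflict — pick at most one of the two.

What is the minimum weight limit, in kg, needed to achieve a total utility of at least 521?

8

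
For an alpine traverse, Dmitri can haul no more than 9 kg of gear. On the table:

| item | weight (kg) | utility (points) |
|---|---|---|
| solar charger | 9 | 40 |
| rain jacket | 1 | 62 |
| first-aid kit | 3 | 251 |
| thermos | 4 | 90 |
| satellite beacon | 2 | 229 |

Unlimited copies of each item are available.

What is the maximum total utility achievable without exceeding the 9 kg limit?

978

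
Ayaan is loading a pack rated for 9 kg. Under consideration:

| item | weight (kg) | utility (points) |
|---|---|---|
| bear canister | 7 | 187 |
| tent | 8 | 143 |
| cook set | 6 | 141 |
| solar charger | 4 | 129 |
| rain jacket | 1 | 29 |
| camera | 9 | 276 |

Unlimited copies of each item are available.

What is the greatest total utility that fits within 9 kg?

287

Taking 2×solar charger + rain jacket: 9 kg used, 287 in utility.
Every other selection either busts 9 kg or fails to beat 287.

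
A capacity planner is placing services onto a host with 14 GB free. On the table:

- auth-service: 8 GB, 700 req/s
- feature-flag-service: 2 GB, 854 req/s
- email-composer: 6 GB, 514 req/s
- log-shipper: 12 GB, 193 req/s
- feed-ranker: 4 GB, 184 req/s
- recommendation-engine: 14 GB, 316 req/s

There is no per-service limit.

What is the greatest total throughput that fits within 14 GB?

5978

The ratio ordering already packs tightly: 7×feature-flag-service, 14 GB, 5978.
Nothing else within 14 GB beats 5978.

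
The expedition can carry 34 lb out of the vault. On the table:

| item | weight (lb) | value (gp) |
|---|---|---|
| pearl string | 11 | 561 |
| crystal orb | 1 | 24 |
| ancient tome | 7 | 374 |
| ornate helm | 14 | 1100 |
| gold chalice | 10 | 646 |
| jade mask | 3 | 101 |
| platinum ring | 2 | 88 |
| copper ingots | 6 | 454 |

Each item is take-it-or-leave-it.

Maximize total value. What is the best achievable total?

2325

Filling by ratio: crystal orb + ornate helm + gold chalice + platinum ring + copper ingots for 2312, with 1 lb left unused.
The 2 lb tied up in platinum ring is better spent on jade mask — total rises to 2325 (34 lb).
Every other selection either busts 34 lb or fails to beat 2325.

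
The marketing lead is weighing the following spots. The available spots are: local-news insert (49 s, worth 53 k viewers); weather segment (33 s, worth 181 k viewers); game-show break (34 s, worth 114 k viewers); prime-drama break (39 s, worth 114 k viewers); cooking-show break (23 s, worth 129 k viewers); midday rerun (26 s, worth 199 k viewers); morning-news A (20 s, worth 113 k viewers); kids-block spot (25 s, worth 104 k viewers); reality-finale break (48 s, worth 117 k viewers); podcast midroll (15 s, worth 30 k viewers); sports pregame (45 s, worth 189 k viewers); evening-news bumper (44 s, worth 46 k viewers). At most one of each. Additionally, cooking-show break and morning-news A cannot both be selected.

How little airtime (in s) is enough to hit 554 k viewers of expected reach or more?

104

Minimise s subject to total expected reach ≥ 554.
weather segment + midday rerun + morning-news A + kids-block spot: 597 expected reach at 104 s.
Below 104 s the best achievable stays under 554.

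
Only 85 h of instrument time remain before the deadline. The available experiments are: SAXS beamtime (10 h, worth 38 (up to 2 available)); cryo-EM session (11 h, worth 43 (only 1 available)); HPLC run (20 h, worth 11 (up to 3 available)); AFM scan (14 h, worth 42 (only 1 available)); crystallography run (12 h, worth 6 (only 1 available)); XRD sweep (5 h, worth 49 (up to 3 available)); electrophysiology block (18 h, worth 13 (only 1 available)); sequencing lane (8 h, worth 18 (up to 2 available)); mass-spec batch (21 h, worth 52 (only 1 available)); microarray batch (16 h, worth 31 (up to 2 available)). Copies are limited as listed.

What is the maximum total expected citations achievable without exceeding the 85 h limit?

360

Ranking by ratio (expected citations/h): XRD sweep 9.80, cryo-EM session 3.91, SAXS beamtime 3.80, AFM scan 3.00.
The ratio ordering already packs tightly: 2×SAXS beamtime + cryo-EM session + AFM scan + 3×XRD sweep + mass-spec batch, 81 h, 360.
That's the maximum — no swap from here does better than 360.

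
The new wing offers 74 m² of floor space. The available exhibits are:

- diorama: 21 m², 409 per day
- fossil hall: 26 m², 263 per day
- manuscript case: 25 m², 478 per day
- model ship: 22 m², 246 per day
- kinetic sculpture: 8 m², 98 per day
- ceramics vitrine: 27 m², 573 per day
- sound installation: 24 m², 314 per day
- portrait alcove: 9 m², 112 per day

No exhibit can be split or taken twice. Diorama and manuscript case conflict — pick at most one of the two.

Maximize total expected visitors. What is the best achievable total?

1297

By expected visitors per m²: ceramics vitrine 21.22, diorama 19.48, manuscript case 19.12 lead.
Best packing: manuscript case + model ship + ceramics vitrine — 74 m², 1297 total.
The closest alternative, diorama + ceramics vitrine + sound installation, reaches only 1296.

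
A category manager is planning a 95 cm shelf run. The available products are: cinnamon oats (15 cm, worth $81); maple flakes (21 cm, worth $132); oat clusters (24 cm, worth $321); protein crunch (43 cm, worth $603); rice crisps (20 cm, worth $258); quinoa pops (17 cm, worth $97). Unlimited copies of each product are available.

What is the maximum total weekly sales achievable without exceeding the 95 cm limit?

The ratio heuristic lands on 2×protein crunch (1206) but leaves 9 cm idle.
Replace protein crunch with 2×oat clusters: the trade gains 39 net, giving 1245 at 91 cm.
Nothing else within 95 cm beats 1245.

1245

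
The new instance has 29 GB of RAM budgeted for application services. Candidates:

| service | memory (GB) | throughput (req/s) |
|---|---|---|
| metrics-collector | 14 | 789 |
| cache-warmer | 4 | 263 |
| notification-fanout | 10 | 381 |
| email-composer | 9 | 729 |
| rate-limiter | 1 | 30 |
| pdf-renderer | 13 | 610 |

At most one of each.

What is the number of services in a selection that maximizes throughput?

4

Best achievable throughput is 1811.
metrics-collector + cache-warmer + email-composer + rate-limiter hits 1811 at 28 GB.
Any selection reaching 1811 contains exactly 4 services.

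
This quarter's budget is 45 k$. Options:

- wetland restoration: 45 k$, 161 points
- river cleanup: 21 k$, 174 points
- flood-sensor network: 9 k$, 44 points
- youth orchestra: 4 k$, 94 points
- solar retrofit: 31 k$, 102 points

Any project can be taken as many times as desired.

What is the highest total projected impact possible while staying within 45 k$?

1034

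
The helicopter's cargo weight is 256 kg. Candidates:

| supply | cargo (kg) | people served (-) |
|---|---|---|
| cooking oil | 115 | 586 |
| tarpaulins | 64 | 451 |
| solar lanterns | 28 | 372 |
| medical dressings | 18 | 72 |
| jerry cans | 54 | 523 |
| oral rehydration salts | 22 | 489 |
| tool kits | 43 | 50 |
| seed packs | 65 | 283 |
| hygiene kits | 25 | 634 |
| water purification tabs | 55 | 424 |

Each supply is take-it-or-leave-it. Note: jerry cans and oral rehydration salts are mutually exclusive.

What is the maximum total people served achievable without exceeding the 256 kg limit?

By people served per kg: hygiene kits 25.36, oral rehydration salts 22.23, solar lanterns 13.29 lead.
Best packing: cooking oil + tarpaulins + solar lanterns + oral rehydration salts + hygiene kits — 254 kg, 2532 total.
That's the maximum — no feasible swap from here does better than 2532.

2532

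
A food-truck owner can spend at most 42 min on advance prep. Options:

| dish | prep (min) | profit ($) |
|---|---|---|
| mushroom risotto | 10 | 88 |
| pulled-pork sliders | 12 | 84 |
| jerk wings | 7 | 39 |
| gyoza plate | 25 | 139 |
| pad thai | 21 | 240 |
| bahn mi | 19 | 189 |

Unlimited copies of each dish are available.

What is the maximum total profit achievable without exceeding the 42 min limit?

Ranking by ratio (profit/min): pad thai 11.43, bahn mi 9.95, mushroom risotto 8.80, pulled-pork sliders 7.00.
2×pad thai uses 42 of the 42 min and totals 480.

480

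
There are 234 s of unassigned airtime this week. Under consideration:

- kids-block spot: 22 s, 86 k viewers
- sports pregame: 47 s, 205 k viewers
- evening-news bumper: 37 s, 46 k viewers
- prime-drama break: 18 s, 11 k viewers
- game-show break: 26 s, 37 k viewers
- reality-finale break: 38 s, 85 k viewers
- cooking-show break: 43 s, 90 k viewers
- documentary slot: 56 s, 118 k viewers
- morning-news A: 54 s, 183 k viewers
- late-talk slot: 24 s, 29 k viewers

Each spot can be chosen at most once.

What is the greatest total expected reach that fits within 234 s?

Greedy by ratio would take kids-block spot + sports pregame + reality-finale break + documentary slot + morning-news A: 217 s used, total 677.
The 56 s tied up in documentary slot is better spent on game-show break + cooking-show break — total rises to 686 (230 s).
The spare 4 s is too small for any remaining spot, and no exchange beats 686.

686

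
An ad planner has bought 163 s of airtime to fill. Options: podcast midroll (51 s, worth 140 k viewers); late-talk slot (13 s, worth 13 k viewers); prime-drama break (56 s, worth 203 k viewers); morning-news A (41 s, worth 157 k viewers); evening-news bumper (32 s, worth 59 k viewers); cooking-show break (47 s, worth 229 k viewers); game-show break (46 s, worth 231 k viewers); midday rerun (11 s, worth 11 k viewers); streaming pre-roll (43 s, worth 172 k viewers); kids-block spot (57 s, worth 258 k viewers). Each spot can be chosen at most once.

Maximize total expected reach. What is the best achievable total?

Late-talk slot + cooking-show break + game-show break + kids-block spot uses 163 of the 163 s and totals 731.
The closest alternative, cooking-show break + game-show break + midday rerun + kids-block spot, reaches only 729.

731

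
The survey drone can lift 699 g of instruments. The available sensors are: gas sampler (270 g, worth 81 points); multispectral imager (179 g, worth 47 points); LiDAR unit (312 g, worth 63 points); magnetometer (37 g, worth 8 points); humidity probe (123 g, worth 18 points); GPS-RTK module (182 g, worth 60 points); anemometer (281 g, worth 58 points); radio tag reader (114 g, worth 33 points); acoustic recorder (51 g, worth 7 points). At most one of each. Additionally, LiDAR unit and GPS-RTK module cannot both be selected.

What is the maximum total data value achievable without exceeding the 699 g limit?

196

Taking the top-ratio sensors first gives gas sampler + magnetometer + GPS-RTK module + radio tag reader + acoustic recorder for 189 (654 g).
The 165 g tied up in radio tag reader and acoustic recorder is better spent on multispectral imager — total rises to 196 (668 g).
Every other selection either busts 699 g or breaks a pairing rule or fails to beat 196.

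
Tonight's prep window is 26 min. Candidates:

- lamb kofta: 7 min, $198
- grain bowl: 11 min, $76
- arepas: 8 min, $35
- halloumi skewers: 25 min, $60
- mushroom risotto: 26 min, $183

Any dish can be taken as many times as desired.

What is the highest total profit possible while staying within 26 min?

By profit per min: lamb kofta 28.29, mushroom risotto 7.04, grain bowl 6.91, arepas 4.38 lead.
3×lamb kofta uses 21 of the 26 min and totals 594.

594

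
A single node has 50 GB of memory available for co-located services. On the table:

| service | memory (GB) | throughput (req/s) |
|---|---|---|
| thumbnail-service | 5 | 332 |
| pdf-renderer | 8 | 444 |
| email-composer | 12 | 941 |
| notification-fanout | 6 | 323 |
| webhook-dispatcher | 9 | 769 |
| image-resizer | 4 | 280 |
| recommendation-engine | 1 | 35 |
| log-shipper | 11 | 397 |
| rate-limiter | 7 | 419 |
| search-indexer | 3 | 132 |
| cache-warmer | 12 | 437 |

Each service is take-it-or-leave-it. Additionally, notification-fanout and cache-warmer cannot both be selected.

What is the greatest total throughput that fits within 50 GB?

Ranking by ratio (throughput/GB): webhook-dispatcher 85.44, email-composer 78.42, image-resizer 70.00, thumbnail-service 66.40.
A density-first pass picks thumbnail-service + pdf-renderer + email-composer + webhook-dispatcher + image-resizer + recommendation-engine + rate-limiter + search-indexer — 3352 at 49 GB.
The 5 GB tied up in image-resizer and recommendation-engine is better spent on notification-fanout — total rises to 3360 (50 GB).
Next best is thumbnail-service + pdf-renderer + email-composer + webhook-dispatcher + image-resizer + recommendation-engine + rate-limiter + search-indexer at 3352 (49 GB) — short by 8.

3360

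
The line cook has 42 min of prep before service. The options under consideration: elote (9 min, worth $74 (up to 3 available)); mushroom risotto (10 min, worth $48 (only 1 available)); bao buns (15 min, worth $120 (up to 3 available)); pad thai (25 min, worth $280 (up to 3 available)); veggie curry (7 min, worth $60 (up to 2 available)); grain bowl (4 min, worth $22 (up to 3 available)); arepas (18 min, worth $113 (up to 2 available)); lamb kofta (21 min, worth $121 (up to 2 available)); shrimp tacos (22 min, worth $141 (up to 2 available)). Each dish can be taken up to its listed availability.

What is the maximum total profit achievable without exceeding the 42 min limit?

Greedy by ratio would take pad thai + 2×veggie curry: 39 min used, total 400.
Dropping veggie curry frees 7 min; slotting in elote (9 min) lifts the total to 414 at 41 min.
The spare 1 min is too small for any remaining dish, and no exchange beats 414.

414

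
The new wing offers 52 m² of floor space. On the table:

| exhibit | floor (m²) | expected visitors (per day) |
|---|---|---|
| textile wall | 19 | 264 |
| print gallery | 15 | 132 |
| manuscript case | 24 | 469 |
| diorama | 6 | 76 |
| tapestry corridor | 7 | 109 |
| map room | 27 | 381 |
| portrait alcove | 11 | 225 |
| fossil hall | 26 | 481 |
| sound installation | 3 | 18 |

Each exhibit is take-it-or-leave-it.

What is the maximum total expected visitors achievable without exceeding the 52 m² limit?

Taking the top-ratio exhibits first gives manuscript case + diorama + tapestry corridor + portrait alcove + sound installation for 897 (51 m²).
Using the slack differently, manuscript case + fossil hall comes to 950 at 50 m².
The closest alternative, manuscript case + diorama + tapestry corridor + portrait alcove + sound installation, reaches only 897.

950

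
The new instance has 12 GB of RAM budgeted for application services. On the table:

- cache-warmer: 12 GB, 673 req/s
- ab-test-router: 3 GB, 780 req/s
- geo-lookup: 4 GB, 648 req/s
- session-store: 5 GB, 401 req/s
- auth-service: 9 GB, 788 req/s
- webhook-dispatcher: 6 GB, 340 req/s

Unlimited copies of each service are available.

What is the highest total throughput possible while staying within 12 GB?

3120

By throughput per GB: ab-test-router 260.00, geo-lookup 162.00, auth-service 87.56 lead.
4×ab-test-router uses 12 of the 12 GB and totals 3120.
No other feasible combination exceeds 3120.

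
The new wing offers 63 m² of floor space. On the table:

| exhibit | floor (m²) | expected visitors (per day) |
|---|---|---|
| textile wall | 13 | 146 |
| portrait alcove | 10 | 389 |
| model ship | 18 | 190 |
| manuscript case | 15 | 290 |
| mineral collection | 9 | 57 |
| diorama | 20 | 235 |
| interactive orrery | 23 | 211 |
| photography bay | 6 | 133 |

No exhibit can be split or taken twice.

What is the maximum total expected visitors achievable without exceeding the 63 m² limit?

By expected visitors per m²: portrait alcove 38.90, photography bay 22.17, manuscript case 19.33 lead.
Greedy by ratio would take portrait alcove + manuscript case + mineral collection + diorama + photography bay: 60 m² used, total 1104.
Dropping mineral collection and diorama frees 29 m²; slotting in textile wall + model ship (31 m²) lifts the total to 1148 at 62 m².
Next best is portrait alcove + model ship + manuscript case + diorama at 1104 (63 m²) — short by 44.

1148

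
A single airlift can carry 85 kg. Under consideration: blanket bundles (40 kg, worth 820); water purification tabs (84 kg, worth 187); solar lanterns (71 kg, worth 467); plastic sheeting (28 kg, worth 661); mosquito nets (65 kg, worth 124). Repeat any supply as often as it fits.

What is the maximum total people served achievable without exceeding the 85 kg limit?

1983

By people served per kg: plastic sheeting 23.61, blanket bundles 20.50, solar lanterns 6.58 lead.
Taking 3×plastic sheeting: 84 kg used, 1983 in people served.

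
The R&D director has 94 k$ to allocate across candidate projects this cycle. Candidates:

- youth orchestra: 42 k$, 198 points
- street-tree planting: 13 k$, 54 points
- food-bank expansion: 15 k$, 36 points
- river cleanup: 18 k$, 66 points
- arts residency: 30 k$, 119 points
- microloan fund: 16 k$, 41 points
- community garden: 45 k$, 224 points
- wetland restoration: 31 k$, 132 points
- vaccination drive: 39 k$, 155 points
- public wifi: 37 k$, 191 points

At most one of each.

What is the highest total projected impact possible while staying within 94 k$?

Ranking by ratio (projected impact/k$): public wifi 5.16, community garden 4.98, youth orchestra 4.71, wetland restoration 4.26.
The ratio heuristic lands on community garden + public wifi (415) but leaves 12 k$ idle.
Dropping community garden frees 45 k$; slotting in youth orchestra + street-tree planting (55 k$) lifts the total to 443 at 92 k$.
Next best is youth orchestra + food-bank expansion + public wifi at 425 (94 k$) — short by 18.

443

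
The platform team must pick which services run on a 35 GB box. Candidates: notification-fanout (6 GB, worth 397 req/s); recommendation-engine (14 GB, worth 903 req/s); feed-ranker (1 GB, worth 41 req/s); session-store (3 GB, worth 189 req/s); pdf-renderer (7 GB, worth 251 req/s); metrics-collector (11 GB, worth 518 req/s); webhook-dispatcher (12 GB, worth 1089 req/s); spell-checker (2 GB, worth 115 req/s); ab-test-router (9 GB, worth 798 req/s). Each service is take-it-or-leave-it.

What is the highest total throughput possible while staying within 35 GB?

2790

Ranking by ratio (throughput/GB): webhook-dispatcher 90.75, ab-test-router 88.67, notification-fanout 66.17, recommendation-engine 64.50.
The ratio heuristic lands on notification-fanout + feed-ranker + session-store + webhook-dispatcher + spell-checker + ab-test-router (2629) but leaves 2 GB idle.
Using the slack differently, recommendation-engine + webhook-dispatcher + ab-test-router comes to 2790 at 35 GB.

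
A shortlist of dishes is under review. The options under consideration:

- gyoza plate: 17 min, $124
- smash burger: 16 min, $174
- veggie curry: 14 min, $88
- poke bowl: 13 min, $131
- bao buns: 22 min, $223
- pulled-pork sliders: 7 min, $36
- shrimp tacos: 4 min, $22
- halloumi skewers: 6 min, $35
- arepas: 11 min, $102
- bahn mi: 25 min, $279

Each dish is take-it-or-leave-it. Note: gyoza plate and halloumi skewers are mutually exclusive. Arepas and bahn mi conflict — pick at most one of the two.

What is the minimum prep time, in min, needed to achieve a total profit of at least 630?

Look for the lowest-prep combination reaching 630.
poke bowl + bao buns + bahn mi: 633 profit at 60 min.
Any bundle with less than 60 min falls short of 630.

60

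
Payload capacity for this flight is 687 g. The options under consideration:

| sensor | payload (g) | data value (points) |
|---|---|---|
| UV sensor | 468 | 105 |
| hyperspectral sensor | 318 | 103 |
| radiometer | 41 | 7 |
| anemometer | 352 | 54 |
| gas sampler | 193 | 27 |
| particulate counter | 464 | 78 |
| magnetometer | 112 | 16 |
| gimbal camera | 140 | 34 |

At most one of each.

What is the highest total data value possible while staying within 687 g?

The ratio heuristic lands on hyperspectral sensor + radiometer + magnetometer + gimbal camera (160) but leaves 76 g idle.
Dropping radiometer and magnetometer frees 153 g; slotting in gas sampler (193 g) lifts the total to 164 at 651 g.
Next best is hyperspectral sensor + radiometer + magnetometer + gimbal camera at 160 (611 g) — short by 4.

164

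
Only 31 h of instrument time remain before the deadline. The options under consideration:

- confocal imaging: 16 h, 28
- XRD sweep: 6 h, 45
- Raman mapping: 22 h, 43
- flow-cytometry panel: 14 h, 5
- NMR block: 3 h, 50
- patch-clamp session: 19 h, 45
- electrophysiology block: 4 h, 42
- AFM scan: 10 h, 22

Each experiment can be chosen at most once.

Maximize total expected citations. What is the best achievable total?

The ratio heuristic lands on XRD sweep + NMR block + electrophysiology block + AFM scan (159) but leaves 8 h idle.
Dropping AFM scan frees 10 h; slotting in confocal imaging (16 h) lifts the total to 165 at 29 h.
The closest alternative, XRD sweep + NMR block + electrophysiology block + AFM scan, reaches only 159.

165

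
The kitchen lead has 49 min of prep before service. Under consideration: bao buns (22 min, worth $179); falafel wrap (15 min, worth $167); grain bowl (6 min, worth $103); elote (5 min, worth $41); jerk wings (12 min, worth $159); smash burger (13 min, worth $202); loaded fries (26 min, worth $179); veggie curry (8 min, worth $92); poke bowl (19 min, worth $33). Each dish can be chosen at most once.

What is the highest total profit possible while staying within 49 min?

631

Taking the top-ratio dishes first gives grain bowl + elote + jerk wings + smash burger + veggie curry for 597 (44 min).
Replace elote and veggie curry with falafel wrap: the trade gains 34 net, giving 631 at 46 min.
Runner-up falafel wrap + jerk wings + smash burger + veggie curry tops out at 620.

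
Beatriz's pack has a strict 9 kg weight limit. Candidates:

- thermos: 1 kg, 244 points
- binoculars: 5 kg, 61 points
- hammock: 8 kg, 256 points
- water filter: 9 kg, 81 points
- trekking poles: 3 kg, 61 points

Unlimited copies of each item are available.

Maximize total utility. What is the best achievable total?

Taking 9×thermos: 9 kg used, 2196 in utility.
No other feasible combination exceeds 2196.

2196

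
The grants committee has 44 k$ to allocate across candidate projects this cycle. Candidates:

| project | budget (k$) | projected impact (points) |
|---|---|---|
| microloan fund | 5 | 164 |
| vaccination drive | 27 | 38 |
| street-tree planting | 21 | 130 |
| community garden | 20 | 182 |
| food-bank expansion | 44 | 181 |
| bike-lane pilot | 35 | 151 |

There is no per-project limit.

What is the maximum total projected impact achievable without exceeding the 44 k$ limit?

1312

Best packing: 8×microloan fund — 40 k$, 1312 total.
Nothing else within 44 k$ beats 1312.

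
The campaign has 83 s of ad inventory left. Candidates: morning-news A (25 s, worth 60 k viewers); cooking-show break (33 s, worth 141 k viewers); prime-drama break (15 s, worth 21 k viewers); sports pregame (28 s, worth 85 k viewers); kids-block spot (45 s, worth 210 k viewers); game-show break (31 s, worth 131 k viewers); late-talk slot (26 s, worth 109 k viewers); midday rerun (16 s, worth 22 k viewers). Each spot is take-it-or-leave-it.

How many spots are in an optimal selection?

2

Optimal total is 351.
One optimal bundle: cooking-show break + kids-block spot (78 s).
Every optimal selection uses 2 spots.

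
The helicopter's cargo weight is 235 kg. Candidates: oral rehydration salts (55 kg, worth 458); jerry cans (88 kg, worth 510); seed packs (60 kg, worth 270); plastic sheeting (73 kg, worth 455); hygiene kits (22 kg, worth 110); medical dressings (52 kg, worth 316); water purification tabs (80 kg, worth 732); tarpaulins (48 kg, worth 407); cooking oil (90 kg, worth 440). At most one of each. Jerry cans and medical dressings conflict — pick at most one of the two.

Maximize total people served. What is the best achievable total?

1913

Oral rehydration salts + medical dressings + water purification tabs + tarpaulins uses 235 of the 235 kg and totals 1913.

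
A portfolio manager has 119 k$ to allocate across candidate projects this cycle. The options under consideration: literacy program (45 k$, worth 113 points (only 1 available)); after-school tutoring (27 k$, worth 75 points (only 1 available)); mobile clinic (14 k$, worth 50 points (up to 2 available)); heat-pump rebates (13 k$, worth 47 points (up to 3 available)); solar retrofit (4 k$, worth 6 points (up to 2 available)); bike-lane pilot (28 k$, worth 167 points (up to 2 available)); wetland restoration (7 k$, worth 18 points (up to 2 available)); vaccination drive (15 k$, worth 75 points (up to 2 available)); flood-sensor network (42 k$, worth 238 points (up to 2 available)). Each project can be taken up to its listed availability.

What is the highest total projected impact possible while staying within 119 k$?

661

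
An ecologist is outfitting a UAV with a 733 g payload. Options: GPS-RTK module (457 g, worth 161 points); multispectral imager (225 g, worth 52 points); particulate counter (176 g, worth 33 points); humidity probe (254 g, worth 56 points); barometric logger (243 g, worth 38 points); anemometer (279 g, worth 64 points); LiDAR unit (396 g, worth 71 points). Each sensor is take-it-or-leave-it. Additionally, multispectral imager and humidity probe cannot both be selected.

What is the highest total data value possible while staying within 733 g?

The ratio heuristic lands on GPS-RTK module + multispectral imager (213) but leaves 51 g idle.
Dropping multispectral imager frees 225 g; slotting in humidity probe (254 g) lifts the total to 217 at 711 g.
The spare 22 g is too small for any remaining sensor, and no feasible exchange beats 217.

217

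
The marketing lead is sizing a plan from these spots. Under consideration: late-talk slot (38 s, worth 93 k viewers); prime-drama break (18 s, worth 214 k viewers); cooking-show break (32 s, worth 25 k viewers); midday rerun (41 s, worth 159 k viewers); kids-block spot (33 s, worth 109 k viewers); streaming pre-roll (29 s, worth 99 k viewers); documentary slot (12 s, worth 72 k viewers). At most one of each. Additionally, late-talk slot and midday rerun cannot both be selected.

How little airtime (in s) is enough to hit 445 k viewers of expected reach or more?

Look for the lowest-airtime combination reaching 445.
prime-drama break + midday rerun + documentary slot reaches 445 using 71 s.
Below 71 s the best achievable stays under 445.

71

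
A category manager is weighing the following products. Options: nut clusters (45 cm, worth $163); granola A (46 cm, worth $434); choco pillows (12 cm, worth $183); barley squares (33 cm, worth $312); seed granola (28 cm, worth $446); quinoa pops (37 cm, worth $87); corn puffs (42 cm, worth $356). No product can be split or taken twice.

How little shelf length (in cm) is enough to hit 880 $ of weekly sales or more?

Look for the lowest-shelf combination reaching 880.
choco pillows + barley squares + seed granola: 941 weekly sales at 73 cm.
No combination under 73 cm hits 880.

73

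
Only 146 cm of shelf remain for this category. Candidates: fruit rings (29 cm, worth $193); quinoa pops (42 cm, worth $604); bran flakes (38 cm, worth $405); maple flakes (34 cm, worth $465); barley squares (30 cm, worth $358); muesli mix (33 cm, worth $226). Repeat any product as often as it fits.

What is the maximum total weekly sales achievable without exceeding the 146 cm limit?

1999

Density check — quinoa pops 14.38, maple flakes 13.68, barley squares 11.93, bran flakes 10.66 are the best per cm.
A density-first pass picks 3×quinoa pops — 1812 at 126 cm.
Dropping 2×quinoa pops frees 84 cm; slotting in 3×maple flakes (102 cm) lifts the total to 1999 at 144 cm.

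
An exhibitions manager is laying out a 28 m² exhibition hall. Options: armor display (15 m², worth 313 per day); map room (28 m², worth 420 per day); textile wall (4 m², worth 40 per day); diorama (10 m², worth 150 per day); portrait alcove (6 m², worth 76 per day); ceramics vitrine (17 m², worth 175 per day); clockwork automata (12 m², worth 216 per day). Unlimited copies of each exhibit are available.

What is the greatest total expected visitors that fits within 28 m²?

529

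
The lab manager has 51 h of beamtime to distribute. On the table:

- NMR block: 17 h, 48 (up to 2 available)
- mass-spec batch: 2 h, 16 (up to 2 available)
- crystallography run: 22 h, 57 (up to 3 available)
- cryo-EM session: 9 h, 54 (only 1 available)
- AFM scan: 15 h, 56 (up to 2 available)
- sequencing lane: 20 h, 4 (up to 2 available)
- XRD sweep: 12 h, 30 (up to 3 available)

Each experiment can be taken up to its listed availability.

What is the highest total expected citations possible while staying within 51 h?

199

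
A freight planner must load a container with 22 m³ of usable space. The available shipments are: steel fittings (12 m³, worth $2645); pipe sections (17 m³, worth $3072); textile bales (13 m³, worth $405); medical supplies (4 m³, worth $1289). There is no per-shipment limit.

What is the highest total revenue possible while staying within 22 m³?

The ratio ordering already packs tightly: 5×medical supplies, 20 m³, 6445.

6445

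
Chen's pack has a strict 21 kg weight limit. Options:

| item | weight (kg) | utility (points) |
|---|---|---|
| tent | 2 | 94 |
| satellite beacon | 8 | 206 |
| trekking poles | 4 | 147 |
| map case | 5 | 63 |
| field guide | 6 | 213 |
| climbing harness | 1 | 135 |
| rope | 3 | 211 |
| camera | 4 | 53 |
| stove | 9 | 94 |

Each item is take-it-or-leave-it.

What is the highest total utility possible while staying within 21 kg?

Filling by ratio: tent + trekking poles + field guide + climbing harness + rope + camera for 853, with 1 kg left unused.
Dropping camera frees 4 kg; slotting in map case (5 kg) lifts the total to 863 at 21 kg.

863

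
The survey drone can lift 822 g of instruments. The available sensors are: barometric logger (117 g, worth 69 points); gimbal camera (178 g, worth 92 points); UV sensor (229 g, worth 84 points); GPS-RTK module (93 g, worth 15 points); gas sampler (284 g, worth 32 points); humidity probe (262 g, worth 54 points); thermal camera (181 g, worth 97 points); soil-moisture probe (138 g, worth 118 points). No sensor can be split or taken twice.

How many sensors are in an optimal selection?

5

The maximum data value within 822 g is 406.
One optimal bundle: gimbal camera + UV sensor + GPS-RTK module + thermal camera + soil-moisture probe (819 g).
Any selection reaching 406 contains exactly 5 sensors.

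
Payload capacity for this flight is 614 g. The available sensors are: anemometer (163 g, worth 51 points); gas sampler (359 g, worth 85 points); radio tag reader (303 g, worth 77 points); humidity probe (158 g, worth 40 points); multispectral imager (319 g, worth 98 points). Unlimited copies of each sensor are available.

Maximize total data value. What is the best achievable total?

Filling by ratio: 3×anemometer for 153, with 125 g left unused.
Replace 3×anemometer with 2×radio tag reader: the trade gains 1 net, giving 154 at 606 g.

154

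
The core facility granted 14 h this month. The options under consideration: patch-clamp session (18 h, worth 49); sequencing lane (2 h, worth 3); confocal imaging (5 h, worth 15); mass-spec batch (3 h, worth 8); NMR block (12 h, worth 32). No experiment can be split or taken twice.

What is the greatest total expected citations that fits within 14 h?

The ratio heuristic lands on sequencing lane + confocal imaging + mass-spec batch (26) but leaves 4 h idle.
Dropping confocal imaging and mass-spec batch frees 8 h; slotting in NMR block (12 h) lifts the total to 35 at 14 h.

35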